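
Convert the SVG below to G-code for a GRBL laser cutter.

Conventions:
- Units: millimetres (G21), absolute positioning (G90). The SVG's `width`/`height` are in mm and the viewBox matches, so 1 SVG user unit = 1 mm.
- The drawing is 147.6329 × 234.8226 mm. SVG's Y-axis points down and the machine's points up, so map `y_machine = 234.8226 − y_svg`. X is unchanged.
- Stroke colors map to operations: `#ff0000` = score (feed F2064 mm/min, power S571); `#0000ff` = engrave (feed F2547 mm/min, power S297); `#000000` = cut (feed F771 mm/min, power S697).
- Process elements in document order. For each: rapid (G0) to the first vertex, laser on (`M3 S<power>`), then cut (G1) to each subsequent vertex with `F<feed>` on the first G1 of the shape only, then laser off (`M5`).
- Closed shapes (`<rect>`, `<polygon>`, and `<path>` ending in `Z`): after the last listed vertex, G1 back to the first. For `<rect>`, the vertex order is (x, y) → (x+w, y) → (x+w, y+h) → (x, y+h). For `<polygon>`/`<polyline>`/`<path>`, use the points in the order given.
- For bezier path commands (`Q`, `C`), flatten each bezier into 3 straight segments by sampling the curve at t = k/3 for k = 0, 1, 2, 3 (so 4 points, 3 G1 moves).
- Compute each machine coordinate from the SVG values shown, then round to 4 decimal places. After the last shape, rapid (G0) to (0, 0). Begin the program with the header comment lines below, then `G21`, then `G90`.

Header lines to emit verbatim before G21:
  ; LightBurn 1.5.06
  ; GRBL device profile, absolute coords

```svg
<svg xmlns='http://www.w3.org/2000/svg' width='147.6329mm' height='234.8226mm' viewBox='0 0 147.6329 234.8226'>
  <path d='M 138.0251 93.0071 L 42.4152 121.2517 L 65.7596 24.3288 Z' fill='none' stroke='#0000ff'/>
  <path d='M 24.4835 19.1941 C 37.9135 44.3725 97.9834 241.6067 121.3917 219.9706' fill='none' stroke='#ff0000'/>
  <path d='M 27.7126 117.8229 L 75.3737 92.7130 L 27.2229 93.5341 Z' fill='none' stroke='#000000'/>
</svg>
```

; LightBurn 1.5.06
; GRBL device profile, absolute coords
G21
G90
G0 X138.0251 Y141.8155
M3 S297
G1 X42.4152 Y113.5709 F2547
G1 X65.7596 Y210.4938
G1 X138.0251 Y141.8155
M5
G0 X24.4835 Y215.6285
M3 S571
G1 X50.3749 Y147.5769 F2064
G1 X88.8481 Y51.6939
G1 X121.3917 Y14.8520
M5
G0 X27.7126 Y116.9997
M3 S697
G1 X75.3737 Y142.1096 F771
G1 X27.2229 Y141.2885
G1 X27.7126 Y116.9997
M5
G0 X0.0000 Y0.0000

Since the viewBox matches the mm dimensions, user units are millimetres directly. The only transform is the Y-flip y_m = 234.8226 − y_svg.

Shape 1 is a regular polygon drawn with `<path>`. Its stroke #0000ff means engrave at S297, F2547. After flipping Y the toolpath is (138.0251,141.8155) → (42.4152,113.5709) → (65.7596,210.4938) → (138.0251,141.8155), returning to the start.

Shape 2 is a cubic bezier drawn with `<path>`. Its stroke #ff0000 means score at S571, F2064. After flipping Y the toolpath is (24.4835,215.6285) → (50.3749,147.5769) → (88.8481,51.6939) → (121.3917,14.8520).

Shape 3 is a closed polygon drawn with `<path>`. Its stroke #000000 means cut at S697, F771. After flipping Y the toolpath is (27.7126,116.9997) → (75.3737,142.1096) → (27.2229,141.2885) → (27.7126,116.9997), returning to the start.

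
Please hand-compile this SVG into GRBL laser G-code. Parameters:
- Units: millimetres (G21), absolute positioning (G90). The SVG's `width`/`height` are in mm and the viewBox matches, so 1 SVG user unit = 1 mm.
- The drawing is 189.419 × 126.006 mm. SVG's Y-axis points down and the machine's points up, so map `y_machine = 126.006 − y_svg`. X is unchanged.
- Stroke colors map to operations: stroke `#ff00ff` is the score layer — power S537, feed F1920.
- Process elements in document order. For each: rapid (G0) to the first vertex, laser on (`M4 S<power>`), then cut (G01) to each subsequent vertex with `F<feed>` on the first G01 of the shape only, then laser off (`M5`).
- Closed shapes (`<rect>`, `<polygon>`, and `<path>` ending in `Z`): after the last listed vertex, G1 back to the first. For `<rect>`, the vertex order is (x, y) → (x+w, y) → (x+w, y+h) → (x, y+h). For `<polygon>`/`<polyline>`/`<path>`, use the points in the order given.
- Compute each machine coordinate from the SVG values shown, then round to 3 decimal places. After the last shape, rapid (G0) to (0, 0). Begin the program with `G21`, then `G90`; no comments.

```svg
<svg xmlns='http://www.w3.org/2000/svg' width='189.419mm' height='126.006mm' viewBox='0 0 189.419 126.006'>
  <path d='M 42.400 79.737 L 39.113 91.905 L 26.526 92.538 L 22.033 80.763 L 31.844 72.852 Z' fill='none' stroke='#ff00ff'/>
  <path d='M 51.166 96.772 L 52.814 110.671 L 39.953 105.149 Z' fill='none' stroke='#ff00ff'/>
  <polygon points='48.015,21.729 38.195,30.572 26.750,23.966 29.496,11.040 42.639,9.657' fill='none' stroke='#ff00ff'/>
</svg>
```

G21
G90
G0 X42.400 Y46.269
M4 S537
G01 X39.113 Y34.101 F1920
G01 X26.526 Y33.468
G01 X22.033 Y45.243
G01 X31.844 Y53.154
G01 X42.400 Y46.269
M5
G0 X51.166 Y29.234
M4 S537
G01 X52.814 Y15.335 F1920
G01 X39.953 Y20.857
G01 X51.166 Y29.234
M5
G0 X48.015 Y104.277
M4 S537
G01 X38.195 Y95.434 F1920
G01 X26.750 Y102.040
G01 X29.496 Y114.966
G01 X42.639 Y116.349
G01 X48.015 Y104.277
M5
G0 X0.000 Y0.000

Since the viewBox matches the mm dimensions, user units are millimetres directly. The only transform is the Y-flip y_m = 126.006 − y_svg.

Shape 1 is a regular polygon drawn with `<path>`. Its stroke #ff00ff means score at S537, F1920. After flipping Y the toolpath is (42.400,46.269) → (39.113,34.101) → (26.526,33.468) → (22.033,45.243) → (31.844,53.154) → (42.400,46.269), returning to the start.

Shape 2 is a regular polygon drawn with `<path>`. Its stroke #ff00ff means score at S537, F1920. After flipping Y the toolpath is (51.166,29.234) → (52.814,15.335) → (39.953,20.857) → (51.166,29.234), returning to the start.

Shape 3 is a regular polygon drawn with `<polygon>`. Its stroke #ff00ff means score at S537, F1920. After flipping Y the toolpath is (48.015,104.277) → (38.195,95.434) → (26.750,102.040) → (29.496,114.966) → (42.639,116.349) → (48.015,104.277), returning to the start.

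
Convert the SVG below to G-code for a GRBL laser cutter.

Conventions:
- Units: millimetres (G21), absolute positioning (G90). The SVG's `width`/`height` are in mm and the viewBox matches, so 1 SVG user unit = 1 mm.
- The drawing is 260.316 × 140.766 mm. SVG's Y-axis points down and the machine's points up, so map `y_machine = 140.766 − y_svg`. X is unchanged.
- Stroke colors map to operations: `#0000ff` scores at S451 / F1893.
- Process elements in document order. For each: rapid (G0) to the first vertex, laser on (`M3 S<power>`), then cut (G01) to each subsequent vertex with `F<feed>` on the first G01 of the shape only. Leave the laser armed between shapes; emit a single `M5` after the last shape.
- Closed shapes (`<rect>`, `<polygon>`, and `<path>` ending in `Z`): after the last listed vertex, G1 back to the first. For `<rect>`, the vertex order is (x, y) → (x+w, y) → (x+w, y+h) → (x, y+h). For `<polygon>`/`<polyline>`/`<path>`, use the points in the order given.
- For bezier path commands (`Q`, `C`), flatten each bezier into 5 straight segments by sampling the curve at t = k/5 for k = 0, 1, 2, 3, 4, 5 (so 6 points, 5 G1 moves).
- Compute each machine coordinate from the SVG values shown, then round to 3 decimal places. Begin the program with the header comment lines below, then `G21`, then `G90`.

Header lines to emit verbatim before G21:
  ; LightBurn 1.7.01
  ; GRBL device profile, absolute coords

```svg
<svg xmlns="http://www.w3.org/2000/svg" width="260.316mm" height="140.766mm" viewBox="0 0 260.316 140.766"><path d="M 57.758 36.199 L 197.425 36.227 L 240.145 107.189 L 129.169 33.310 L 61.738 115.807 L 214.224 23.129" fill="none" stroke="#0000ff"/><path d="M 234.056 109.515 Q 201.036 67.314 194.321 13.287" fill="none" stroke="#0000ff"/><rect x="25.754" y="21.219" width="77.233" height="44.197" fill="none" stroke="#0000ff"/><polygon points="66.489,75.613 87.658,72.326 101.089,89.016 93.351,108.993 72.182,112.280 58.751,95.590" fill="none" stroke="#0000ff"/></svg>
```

Since the viewBox matches the mm dimensions, user units are millimetres directly. The only transform is the Y-flip y_m = 140.766 − y_svg.

Shape 1 is a open polyline drawn with `<path>`. Its stroke #0000ff means score at S451, F1893. After flipping Y the toolpath is (57.758,104.567) → (197.425,104.539) → (240.145,33.577) → (129.169,107.456) → (61.738,24.959) → (214.224,117.637).

Shape 2 is a quadratic bezier drawn with `<path>`. Its stroke #0000ff means score at S451, F1893. After flipping Y the toolpath is (234.056,31.251) → (221.900,48.604) → (211.849,66.904) → (203.902,86.150) → (198.059,106.341) → (194.321,127.479).

Shape 3 is a rectangle drawn with `<rect>`. Its stroke #0000ff means score at S451, F1893. After flipping Y the toolpath is (25.754,119.547) → (102.987,119.547) → (102.987,75.350) → (25.754,75.350) → (25.754,119.547), returning to the start.

Shape 4 is a regular polygon drawn with `<polygon>`. Its stroke #0000ff means score at S451, F1893. After flipping Y the toolpath is (66.489,65.153) → (87.658,68.440) → (101.089,51.750) → (93.351,31.773) → (72.182,28.486) → (58.751,45.176) → (66.489,65.153), returning to the start.

; LightBurn 1.7.01
; GRBL device profile, absolute coords
G21
G90
G0 X57.758 Y104.567
M3 S451
G01 X197.425 Y104.539 F1893
G01 X240.145 Y33.577
G01 X129.169 Y107.456
G01 X61.738 Y24.959
G01 X214.224 Y117.637
G0 X234.056 Y31.251
M3 S451
G01 X221.900 Y48.604 F1893
G01 X211.849 Y66.904
G01 X203.902 Y86.150
G01 X198.059 Y106.341
G01 X194.321 Y127.479
G0 X25.754 Y119.547
M3 S451
G01 X102.987 Y119.547 F1893
G01 X102.987 Y75.350
G01 X25.754 Y75.350
G01 X25.754 Y119.547
G0 X66.489 Y65.153
M3 S451
G01 X87.658 Y68.440 F1893
G01 X101.089 Y51.750
G01 X93.351 Y31.773
G01 X72.182 Y28.486
G01 X58.751 Y45.176
G01 X66.489 Y65.153
M5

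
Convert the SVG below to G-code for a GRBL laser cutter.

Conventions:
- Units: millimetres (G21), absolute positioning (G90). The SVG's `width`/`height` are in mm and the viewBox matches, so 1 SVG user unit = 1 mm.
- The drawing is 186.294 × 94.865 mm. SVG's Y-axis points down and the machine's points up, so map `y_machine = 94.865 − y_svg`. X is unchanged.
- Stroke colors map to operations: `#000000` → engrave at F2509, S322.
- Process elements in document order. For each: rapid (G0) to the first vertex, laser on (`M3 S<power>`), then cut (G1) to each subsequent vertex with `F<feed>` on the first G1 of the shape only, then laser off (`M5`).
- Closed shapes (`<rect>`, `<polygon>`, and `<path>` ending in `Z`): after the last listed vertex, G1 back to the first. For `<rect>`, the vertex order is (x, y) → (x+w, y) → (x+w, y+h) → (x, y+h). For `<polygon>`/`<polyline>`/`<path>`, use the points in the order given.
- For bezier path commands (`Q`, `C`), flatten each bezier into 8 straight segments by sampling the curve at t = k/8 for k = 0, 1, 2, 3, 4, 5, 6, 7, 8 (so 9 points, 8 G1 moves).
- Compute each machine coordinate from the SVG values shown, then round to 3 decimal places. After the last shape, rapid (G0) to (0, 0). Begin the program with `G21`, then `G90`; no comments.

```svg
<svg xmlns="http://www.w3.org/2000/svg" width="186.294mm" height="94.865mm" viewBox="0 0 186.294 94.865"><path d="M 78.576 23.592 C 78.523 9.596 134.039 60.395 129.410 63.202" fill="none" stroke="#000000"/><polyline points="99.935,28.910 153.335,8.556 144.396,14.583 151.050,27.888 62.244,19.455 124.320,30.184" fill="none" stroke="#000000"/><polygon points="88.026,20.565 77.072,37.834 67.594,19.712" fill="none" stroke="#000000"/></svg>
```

Since the viewBox matches the mm dimensions, user units are millimetres directly. The only transform is the Y-flip y_m = 94.865 − y_svg.

Shape 1 is a cubic bezier drawn with `<path>`. Its stroke #000000 means engrave at S322, F2509. After flipping Y the toolpath is (78.576,71.273) → (80.935,73.705) → (87.147,71.383) → (95.857,65.631) → (105.709,57.769) → (115.346,49.120) → (123.413,41.004) → (128.553,34.745) → (129.410,31.663).

Shape 2 is a open polyline drawn with `<polyline>`. Its stroke #000000 means engrave at S322, F2509. After flipping Y the toolpath is (99.935,65.955) → (153.335,86.309) → (144.396,80.282) → (151.050,66.977) → (62.244,75.410) → (124.320,64.681).

Shape 3 is a regular polygon drawn with `<polygon>`. Its stroke #000000 means engrave at S322, F2509. After flipping Y the toolpath is (88.026,74.300) → (77.072,57.031) → (67.594,75.153) → (88.026,74.300), returning to the start.

G21
G90
G0 X78.576 Y71.273
M3 S322
G1 X80.935 Y73.705 F2509
G1 X87.147 Y71.383
G1 X95.857 Y65.631
G1 X105.709 Y57.769
G1 X115.346 Y49.120
G1 X123.413 Y41.004
G1 X128.553 Y34.745
G1 X129.410 Y31.663
M5
G0 X99.935 Y65.955
M3 S322
G1 X153.335 Y86.309 F2509
G1 X144.396 Y80.282
G1 X151.050 Y66.977
G1 X62.244 Y75.410
G1 X124.320 Y64.681
M5
G0 X88.026 Y74.300
M3 S322
G1 X77.072 Y57.031 F2509
G1 X67.594 Y75.153
G1 X88.026 Y74.300
M5
G0 X0.000 Y0.000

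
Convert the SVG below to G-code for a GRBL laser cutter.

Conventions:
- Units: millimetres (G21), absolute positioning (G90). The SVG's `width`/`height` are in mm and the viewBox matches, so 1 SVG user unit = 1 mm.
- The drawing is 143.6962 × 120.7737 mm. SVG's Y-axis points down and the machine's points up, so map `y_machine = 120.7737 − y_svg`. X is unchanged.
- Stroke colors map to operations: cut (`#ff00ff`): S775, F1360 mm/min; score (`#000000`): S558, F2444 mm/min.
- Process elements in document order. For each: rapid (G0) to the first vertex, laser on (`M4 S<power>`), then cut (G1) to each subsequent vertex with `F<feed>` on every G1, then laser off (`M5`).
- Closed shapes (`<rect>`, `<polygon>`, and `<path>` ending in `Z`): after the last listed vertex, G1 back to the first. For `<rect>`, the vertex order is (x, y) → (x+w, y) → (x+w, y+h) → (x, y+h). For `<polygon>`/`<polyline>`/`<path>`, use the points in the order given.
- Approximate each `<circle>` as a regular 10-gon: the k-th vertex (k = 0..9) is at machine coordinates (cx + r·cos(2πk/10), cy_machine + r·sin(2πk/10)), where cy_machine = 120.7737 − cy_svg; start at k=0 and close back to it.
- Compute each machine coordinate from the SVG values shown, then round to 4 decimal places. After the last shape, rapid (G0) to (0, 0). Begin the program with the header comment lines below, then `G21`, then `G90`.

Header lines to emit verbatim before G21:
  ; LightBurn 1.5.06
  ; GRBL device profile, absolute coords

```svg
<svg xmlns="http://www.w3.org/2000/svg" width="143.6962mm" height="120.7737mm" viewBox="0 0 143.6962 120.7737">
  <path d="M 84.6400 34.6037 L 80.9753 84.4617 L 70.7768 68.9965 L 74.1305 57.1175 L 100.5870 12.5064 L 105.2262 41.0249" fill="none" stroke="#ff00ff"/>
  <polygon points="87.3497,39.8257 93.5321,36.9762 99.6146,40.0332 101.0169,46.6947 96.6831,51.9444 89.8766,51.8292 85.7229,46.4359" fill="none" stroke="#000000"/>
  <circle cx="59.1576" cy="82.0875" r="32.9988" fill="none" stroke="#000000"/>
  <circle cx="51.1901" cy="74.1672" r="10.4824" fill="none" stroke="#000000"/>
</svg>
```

; LightBurn 1.5.06
; GRBL device profile, absolute coords
G21
G90
G0 X84.6400 Y86.1700
M4 S775
G1 X80.9753 Y36.3120 F1360
G1 X70.7768 Y51.7772 F1360
G1 X74.1305 Y63.6562 F1360
G1 X100.5870 Y108.2673 F1360
G1 X105.2262 Y79.7488 F1360
M5
G0 X87.3497 Y80.9480
M4 S558
G1 X93.5321 Y83.7975 F2444
G1 X99.6146 Y80.7405 F2444
G1 X101.0169 Y74.0790 F2444
G1 X96.6831 Y68.8293 F2444
G1 X89.8766 Y68.9445 F2444
G1 X85.7229 Y74.3378 F2444
G1 X87.3497 Y80.9480 F2444
M5
G0 X92.1564 Y38.6862
M4 S558
G1 X85.8542 Y58.0824 F2444
G1 X69.3548 Y70.0699 F2444
G1 X48.9604 Y70.0699 F2444
G1 X32.4610 Y58.0824 F2444
G1 X26.1588 Y38.6862 F2444
G1 X32.4610 Y19.2900 F2444
G1 X48.9604 Y7.3025 F2444
G1 X69.3548 Y7.3025 F2444
G1 X85.8542 Y19.2900 F2444
G1 X92.1564 Y38.6862 F2444
M5
G0 X61.6725 Y46.6065
M4 S558
G1 X59.6705 Y52.7679 F2444
G1 X54.4293 Y56.5759 F2444
G1 X47.9509 Y56.5759 F2444
G1 X42.7097 Y52.7679 F2444
G1 X40.7077 Y46.6065 F2444
G1 X42.7097 Y40.4451 F2444
G1 X47.9509 Y36.6371 F2444
G1 X54.4293 Y36.6371 F2444
G1 X59.6705 Y40.4451 F2444
G1 X61.6725 Y46.6065 F2444
M5
G0 X0.0000 Y0.0000

viewBox `0 0 143.6962 120.7737` with mm width/height → 1 unit = 1 mm. Flip: y_m = 120.7737 − y_svg.

**Shape 1** — `<path>` open polyline, stroke `#ff00ff` → cut (S775, F1360). Machine vertices: (84.6400,86.1700) → (80.9753,36.3120) → (70.7768,51.7772) → (74.1305,63.6562) → (100.5870,108.2673) → (105.2262,79.7488). Open path.

**Shape 2** — `<polygon>` regular polygon, stroke `#000000` → score (S558, F2444). Machine vertices: (87.3497,80.9480) → (93.5321,83.7975) → (99.6146,80.7405) → (101.0169,74.0790) → (96.6831,68.8293) → (89.8766,68.9445) → (85.7229,74.3378) → (87.3497,80.9480). Closed: final G1 returns to the first vertex.

**Shape 3** — `<circle>` circle, stroke `#000000` → score (S558, F2444). Machine vertices: (92.1564,38.6862) → (85.8542,58.0824) → (69.3548,70.0699) → (48.9604,70.0699) → (32.4610,58.0824) → (26.1588,38.6862) → (32.4610,19.2900) → (48.9604,7.3025) → (69.3548,7.3025) → (85.8542,19.2900) → (92.1564,38.6862). Closed: final G1 returns to the first vertex.

**Shape 4** — `<circle>` circle, stroke `#000000` → score (S558, F2444). Machine vertices: (61.6725,46.6065) → (59.6705,52.7679) → (54.4293,56.5759) → (47.9509,56.5759) → (42.7097,52.7679) → (40.7077,46.6065) → (42.7097,40.4451) → (47.9509,36.6371) → (54.4293,36.6371) → (59.6705,40.4451) → (61.6725,46.6065). Closed: final G1 returns to the first vertex.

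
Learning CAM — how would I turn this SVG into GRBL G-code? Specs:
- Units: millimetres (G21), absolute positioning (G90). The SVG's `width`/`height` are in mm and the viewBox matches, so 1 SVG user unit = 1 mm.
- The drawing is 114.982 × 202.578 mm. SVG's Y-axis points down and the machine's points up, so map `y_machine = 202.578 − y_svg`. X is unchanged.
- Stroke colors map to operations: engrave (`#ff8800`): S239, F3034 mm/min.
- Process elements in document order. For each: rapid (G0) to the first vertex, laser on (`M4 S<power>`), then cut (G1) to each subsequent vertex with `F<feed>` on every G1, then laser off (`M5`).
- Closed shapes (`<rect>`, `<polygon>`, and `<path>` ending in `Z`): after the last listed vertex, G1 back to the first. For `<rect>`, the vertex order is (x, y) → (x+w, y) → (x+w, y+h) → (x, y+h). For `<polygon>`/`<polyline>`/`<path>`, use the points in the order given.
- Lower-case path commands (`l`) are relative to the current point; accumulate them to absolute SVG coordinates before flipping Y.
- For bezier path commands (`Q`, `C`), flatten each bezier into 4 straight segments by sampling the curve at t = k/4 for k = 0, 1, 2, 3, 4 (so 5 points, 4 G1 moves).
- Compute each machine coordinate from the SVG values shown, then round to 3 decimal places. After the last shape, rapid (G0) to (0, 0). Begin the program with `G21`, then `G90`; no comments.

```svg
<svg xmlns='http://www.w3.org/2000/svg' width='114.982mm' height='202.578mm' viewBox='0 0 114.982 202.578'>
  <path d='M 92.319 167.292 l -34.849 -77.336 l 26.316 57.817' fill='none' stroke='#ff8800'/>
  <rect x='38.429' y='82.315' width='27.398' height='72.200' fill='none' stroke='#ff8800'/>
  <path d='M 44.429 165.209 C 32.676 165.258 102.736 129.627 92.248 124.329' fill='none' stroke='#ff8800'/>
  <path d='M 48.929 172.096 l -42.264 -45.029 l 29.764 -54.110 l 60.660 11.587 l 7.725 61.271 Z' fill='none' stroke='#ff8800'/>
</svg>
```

Since the viewBox matches the mm dimensions, user units are millimetres directly. The only transform is the Y-flip y_m = 202.578 − y_svg.

Shape 1 is a open polyline drawn with `<path>`. Its stroke #ff8800 means engrave at S239, F3034. After flipping Y the toolpath is (92.319,35.286) → (57.470,112.622) → (83.786,54.805).

Shape 2 is a rectangle drawn with `<rect>`. Its stroke #ff8800 means engrave at S239, F3034. After flipping Y the toolpath is (38.429,120.263) → (65.827,120.263) → (65.827,48.063) → (38.429,48.063) → (38.429,120.263), returning to the start.

Shape 3 is a cubic bezier drawn with `<path>`. Its stroke #ff8800 means engrave at S239, F3034. After flipping Y the toolpath is (44.429,37.369) → (48.417,42.991) → (67.864,55.804) → (87.548,69.620) → (92.248,78.249).

Shape 4 is a regular polygon drawn with `<path>`. Its stroke #ff8800 means engrave at S239, F3034. After flipping Y the toolpath is (48.929,30.482) → (6.665,75.511) → (36.429,129.621) → (97.089,118.034) → (104.814,56.763) → (48.929,30.482), returning to the start.

G21
G90
G0 X92.319 Y35.286
M4 S239
G1 X57.470 Y112.622 F3034
G1 X83.786 Y54.805 F3034
M5
G0 X38.429 Y120.263
M4 S239
G1 X65.827 Y120.263 F3034
G1 X65.827 Y48.063 F3034
G1 X38.429 Y48.063 F3034
G1 X38.429 Y120.263 F3034
M5
G0 X44.429 Y37.369
M4 S239
G1 X48.417 Y42.991 F3034
G1 X67.864 Y55.804 F3034
G1 X87.548 Y69.620 F3034
G1 X92.248 Y78.249 F3034
M5
G0 X48.929 Y30.482
M4 S239
G1 X6.665 Y75.511 F3034
G1 X36.429 Y129.621 F3034
G1 X97.089 Y118.034 F3034
G1 X104.814 Y56.763 F3034
G1 X48.929 Y30.482 F3034
M5
G0 X0.000 Y0.000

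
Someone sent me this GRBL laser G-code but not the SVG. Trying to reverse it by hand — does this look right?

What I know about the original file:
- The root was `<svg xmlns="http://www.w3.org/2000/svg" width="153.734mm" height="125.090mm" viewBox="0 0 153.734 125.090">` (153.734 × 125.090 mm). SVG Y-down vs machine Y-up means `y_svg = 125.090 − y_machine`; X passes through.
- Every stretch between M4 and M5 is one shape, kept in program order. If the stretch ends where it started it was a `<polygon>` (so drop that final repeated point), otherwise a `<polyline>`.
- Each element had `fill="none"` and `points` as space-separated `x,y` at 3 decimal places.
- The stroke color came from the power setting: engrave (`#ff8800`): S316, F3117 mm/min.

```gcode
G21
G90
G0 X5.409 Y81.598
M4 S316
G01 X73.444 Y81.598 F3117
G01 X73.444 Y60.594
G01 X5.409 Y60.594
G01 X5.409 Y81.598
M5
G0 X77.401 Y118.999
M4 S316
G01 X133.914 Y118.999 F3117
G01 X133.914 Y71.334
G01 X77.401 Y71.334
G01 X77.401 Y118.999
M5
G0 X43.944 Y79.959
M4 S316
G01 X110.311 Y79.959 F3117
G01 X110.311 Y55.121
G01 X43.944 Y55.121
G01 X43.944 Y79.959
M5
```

<svg xmlns="http://www.w3.org/2000/svg" width="153.734mm" height="125.090mm" viewBox="0 0 153.734 125.090">
  <polygon points="5.409,43.492 73.444,43.492 73.444,64.496 5.409,64.496" fill="none" stroke="#ff8800"/>
  <polygon points="77.401,6.091 133.914,6.091 133.914,53.756 77.401,53.756" fill="none" stroke="#ff8800"/>
  <polygon points="43.944,45.131 110.311,45.131 110.311,69.969 43.944,69.969" fill="none" stroke="#ff8800"/>
</svg>

y_svg = 125.090 − y_m. Every run uses S316, so all elements get stroke `#ff8800` (engrave).

[1] closed run; points: 5.409,43.492 73.444,43.492 73.444,64.496 5.409,64.496

[2] closed run; points: 77.401,6.091 133.914,6.091 133.914,53.756 77.401,53.756

[3] closed run; points: 43.944,45.131 110.311,45.131 110.311,69.969 43.944,69.969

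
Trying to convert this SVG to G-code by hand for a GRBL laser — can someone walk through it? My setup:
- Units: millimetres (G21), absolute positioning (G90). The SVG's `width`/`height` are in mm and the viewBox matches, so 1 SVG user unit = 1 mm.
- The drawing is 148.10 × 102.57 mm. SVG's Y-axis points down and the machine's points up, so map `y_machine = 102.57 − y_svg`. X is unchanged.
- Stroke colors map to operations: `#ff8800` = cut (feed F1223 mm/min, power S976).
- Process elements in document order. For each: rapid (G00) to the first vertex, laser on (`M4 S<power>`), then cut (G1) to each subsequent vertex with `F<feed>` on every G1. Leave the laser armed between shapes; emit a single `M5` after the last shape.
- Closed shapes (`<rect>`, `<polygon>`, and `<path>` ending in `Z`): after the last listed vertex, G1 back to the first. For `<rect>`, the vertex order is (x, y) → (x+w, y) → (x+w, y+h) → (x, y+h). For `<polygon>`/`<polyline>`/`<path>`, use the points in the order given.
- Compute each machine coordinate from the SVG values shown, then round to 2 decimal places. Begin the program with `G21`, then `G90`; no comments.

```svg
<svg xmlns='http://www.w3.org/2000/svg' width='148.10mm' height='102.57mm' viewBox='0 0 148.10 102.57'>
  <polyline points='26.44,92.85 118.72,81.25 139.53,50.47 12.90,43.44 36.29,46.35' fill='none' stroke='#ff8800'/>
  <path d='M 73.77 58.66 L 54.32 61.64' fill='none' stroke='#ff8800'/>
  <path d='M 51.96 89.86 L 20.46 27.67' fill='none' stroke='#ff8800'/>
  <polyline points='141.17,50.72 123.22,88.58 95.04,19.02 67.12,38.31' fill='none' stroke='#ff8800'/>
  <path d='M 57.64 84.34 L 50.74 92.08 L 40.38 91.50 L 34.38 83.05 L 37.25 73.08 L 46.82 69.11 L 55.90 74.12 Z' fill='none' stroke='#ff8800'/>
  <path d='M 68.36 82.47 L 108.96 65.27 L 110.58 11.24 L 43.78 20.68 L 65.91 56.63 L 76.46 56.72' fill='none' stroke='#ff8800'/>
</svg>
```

G21
G90
G00 X26.44 Y9.72
M4 S976
G1 X118.72 Y21.32 F1223
G1 X139.53 Y52.10 F1223
G1 X12.90 Y59.13 F1223
G1 X36.29 Y56.22 F1223
G00 X73.77 Y43.91
M4 S976
G1 X54.32 Y40.93 F1223
G00 X51.96 Y12.71
M4 S976
G1 X20.46 Y74.90 F1223
G00 X141.17 Y51.85
M4 S976
G1 X123.22 Y13.99 F1223
G1 X95.04 Y83.55 F1223
G1 X67.12 Y64.26 F1223
G00 X57.64 Y18.23
M4 S976
G1 X50.74 Y10.49 F1223
G1 X40.38 Y11.07 F1223
G1 X34.38 Y19.52 F1223
G1 X37.25 Y29.49 F1223
G1 X46.82 Y33.46 F1223
G1 X55.90 Y28.45 F1223
G1 X57.64 Y18.23 F1223
G00 X68.36 Y20.10
M4 S976
G1 X108.96 Y37.30 F1223
G1 X110.58 Y91.33 F1223
G1 X43.78 Y81.89 F1223
G1 X65.91 Y45.94 F1223
G1 X76.46 Y45.85 F1223
M5

viewBox `0 0 148.10 102.57` with mm width/height → 1 unit = 1 mm. Flip: y_m = 102.57 − y_svg.

**Shape 1** — `<polyline>` open polyline, stroke `#ff8800` → cut (S976, F1223). Machine vertices: (26.44,9.72) → (118.72,21.32) → (139.53,52.10) → (12.90,59.13) → (36.29,56.22). Open path.

**Shape 2** — `<path>` line segment, stroke `#ff8800` → cut (S976, F1223). Machine vertices: (73.77,43.91) → (54.32,40.93). Open path.

**Shape 3** — `<path>` line segment, stroke `#ff8800` → cut (S976, F1223). Machine vertices: (51.96,12.71) → (20.46,74.90). Open path.

**Shape 4** — `<polyline>` open polyline, stroke `#ff8800` → cut (S976, F1223). Machine vertices: (141.17,51.85) → (123.22,13.99) → (95.04,83.55) → (67.12,64.26). Open path.

**Shape 5** — `<path>` regular polygon, stroke `#ff8800` → cut (S976, F1223). Machine vertices: (57.64,18.23) → (50.74,10.49) → (40.38,11.07) → (34.38,19.52) → (37.25,29.49) → (46.82,33.46) → (55.90,28.45) → (57.64,18.23). Closed: final G1 returns to the first vertex.

**Shape 6** — `<path>` open polyline, stroke `#ff8800` → cut (S976, F1223). Machine vertices: (68.36,20.10) → (108.96,37.30) → (110.58,91.33) → (43.78,81.89) → (65.91,45.94) → (76.46,45.85). Open path.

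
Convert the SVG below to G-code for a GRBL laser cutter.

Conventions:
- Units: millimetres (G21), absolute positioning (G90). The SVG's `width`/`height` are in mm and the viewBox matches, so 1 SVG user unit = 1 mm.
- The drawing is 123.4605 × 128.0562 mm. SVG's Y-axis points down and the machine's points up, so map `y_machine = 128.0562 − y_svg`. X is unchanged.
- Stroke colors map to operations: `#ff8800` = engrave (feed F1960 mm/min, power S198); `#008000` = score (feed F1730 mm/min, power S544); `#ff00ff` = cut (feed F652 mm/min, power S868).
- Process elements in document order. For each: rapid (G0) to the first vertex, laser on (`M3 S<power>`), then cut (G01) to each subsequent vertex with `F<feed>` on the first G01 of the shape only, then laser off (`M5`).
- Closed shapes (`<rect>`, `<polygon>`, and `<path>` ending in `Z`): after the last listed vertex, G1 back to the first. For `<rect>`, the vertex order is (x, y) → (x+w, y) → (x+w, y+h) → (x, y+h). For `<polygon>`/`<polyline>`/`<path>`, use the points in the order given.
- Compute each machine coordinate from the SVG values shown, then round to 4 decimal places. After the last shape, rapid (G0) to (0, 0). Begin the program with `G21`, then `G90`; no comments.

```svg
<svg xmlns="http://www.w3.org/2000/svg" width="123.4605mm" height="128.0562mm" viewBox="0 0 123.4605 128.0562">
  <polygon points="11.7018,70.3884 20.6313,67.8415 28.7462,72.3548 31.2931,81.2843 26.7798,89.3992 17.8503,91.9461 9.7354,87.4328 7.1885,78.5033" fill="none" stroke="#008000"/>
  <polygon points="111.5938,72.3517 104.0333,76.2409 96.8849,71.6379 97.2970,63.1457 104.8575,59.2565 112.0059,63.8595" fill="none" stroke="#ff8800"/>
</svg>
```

viewBox `0 0 123.4605 128.0562` with mm width/height → 1 unit = 1 mm. Flip: y_m = 128.0562 − y_svg.

**Shape 1** — `<polygon>` regular polygon, stroke `#008000` → score (S544, F1730). Machine vertices: (11.7018,57.6678) → (20.6313,60.2147) → (28.7462,55.7014) → (31.2931,46.7719) → (26.7798,38.6570) → (17.8503,36.1101) → (9.7354,40.6234) → (7.1885,49.5529) → (11.7018,57.6678). Closed: final G1 returns to the first vertex.

**Shape 2** — `<polygon>` regular polygon, stroke `#ff8800` → engrave (S198, F1960). Machine vertices: (111.5938,55.7045) → (104.0333,51.8153) → (96.8849,56.4183) → (97.2970,64.9105) → (104.8575,68.7997) → (112.0059,64.1967) → (111.5938,55.7045). Closed: final G1 returns to the first vertex.

G21
G90
G0 X11.7018 Y57.6678
M3 S544
G01 X20.6313 Y60.2147 F1730
G01 X28.7462 Y55.7014
G01 X31.2931 Y46.7719
G01 X26.7798 Y38.6570
G01 X17.8503 Y36.1101
G01 X9.7354 Y40.6234
G01 X7.1885 Y49.5529
G01 X11.7018 Y57.6678
M5
G0 X111.5938 Y55.7045
M3 S198
G01 X104.0333 Y51.8153 F1960
G01 X96.8849 Y56.4183
G01 X97.2970 Y64.9105
G01 X104.8575 Y68.7997
G01 X112.0059 Y64.1967
G01 X111.5938 Y55.7045
M5
G0 X0.0000 Y0.0000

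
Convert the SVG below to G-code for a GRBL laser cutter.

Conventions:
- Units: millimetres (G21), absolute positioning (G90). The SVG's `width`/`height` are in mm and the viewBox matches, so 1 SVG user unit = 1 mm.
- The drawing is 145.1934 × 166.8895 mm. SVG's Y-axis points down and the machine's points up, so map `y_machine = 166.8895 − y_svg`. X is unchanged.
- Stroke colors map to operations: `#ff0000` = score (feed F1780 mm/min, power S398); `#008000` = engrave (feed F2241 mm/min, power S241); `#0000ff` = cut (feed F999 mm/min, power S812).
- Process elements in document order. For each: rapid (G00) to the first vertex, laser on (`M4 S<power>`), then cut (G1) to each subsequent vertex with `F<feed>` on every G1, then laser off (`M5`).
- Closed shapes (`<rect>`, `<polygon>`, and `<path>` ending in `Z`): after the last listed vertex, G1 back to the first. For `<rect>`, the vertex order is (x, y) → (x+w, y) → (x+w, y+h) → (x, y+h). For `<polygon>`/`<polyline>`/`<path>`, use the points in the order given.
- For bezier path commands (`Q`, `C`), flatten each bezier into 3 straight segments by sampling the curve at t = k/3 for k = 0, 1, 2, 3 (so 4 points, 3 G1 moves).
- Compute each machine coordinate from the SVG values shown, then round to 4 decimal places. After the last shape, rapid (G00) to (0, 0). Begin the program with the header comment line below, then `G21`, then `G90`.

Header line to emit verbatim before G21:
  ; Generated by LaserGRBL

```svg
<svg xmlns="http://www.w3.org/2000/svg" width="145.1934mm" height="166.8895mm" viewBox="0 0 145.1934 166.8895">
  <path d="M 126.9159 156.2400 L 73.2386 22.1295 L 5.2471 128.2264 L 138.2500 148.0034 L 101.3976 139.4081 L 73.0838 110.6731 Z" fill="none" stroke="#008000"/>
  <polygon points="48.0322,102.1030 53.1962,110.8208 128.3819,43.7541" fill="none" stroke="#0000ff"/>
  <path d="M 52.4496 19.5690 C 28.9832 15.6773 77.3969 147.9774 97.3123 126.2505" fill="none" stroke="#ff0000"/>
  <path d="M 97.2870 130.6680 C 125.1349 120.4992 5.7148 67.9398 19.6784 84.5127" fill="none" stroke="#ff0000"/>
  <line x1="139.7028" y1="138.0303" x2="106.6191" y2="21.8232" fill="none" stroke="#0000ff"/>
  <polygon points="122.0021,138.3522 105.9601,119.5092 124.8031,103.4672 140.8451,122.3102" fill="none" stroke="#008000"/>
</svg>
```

viewBox `0 0 145.1934 166.8895` with mm width/height → 1 unit = 1 mm. Flip: y_m = 166.8895 − y_svg.

**Shape 1** — `<path>` closed polygon, stroke `#008000` → engrave (S241, F2241). Machine vertices: (126.9159,10.6495) → (73.2386,144.7600) → (5.2471,38.6631) → (138.2500,18.8861) → (101.3976,27.4814) → (73.0838,56.2164) → (126.9159,10.6495). Closed: final G1 returns to the first vertex.

**Shape 2** — `<polygon>` closed polygon, stroke `#0000ff` → cut (S812, F999). Machine vertices: (48.0322,64.7865) → (53.1962,56.0687) → (128.3819,123.1354) → (48.0322,64.7865). Closed: final G1 returns to the first vertex.

**Shape 3** — `<path>` cubic bezier, stroke `#ff0000` → score (S398, F1780). Control points (SVG): P0=(52.4496,19.5690), P1=(28.9832,15.6773), P2=(77.3969,147.9774), P3=(97.3123,126.2505); sampled at t=k/3. Machine vertices: (52.4496,147.3205) → (49.2255,116.5638) → (71.6152,59.5056) → (97.3123,40.6390). Open path.

**Shape 4** — `<path>` cubic bezier, stroke `#ff0000` → score (S398, F1780). Control points (SVG): P0=(97.2870,130.6680), P1=(125.1349,120.4992), P2=(5.7148,67.9398), P3=(19.6784,84.5127); sampled at t=k/3. Machine vertices: (97.2870,36.2215) → (86.4401,56.3900) → (39.7815,80.0361) → (19.6784,82.3768). Open path.

**Shape 5** — `<line>` line segment, stroke `#0000ff` → cut (S812, F999). Machine vertices: (139.7028,28.8592) → (106.6191,145.0663). Open path.

**Shape 6** — `<polygon>` regular polygon, stroke `#008000` → engrave (S241, F2241). Machine vertices: (122.0021,28.5373) → (105.9601,47.3803) → (124.8031,63.4223) → (140.8451,44.5793) → (122.0021,28.5373). Closed: final G1 returns to the first vertex.

; Generated by LaserGRBL
G21
G90
G00 X126.9159 Y10.6495
M4 S241
G1 X73.2386 Y144.7600 F2241
G1 X5.2471 Y38.6631 F2241
G1 X138.2500 Y18.8861 F2241
G1 X101.3976 Y27.4814 F2241
G1 X73.0838 Y56.2164 F2241
G1 X126.9159 Y10.6495 F2241
M5
G00 X48.0322 Y64.7865
M4 S812
G1 X53.1962 Y56.0687 F999
G1 X128.3819 Y123.1354 F999
G1 X48.0322 Y64.7865 F999
M5
G00 X52.4496 Y147.3205
M4 S398
G1 X49.2255 Y116.5638 F1780
G1 X71.6152 Y59.5056 F1780
G1 X97.3123 Y40.6390 F1780
M5
G00 X97.2870 Y36.2215
M4 S398
G1 X86.4401 Y56.3900 F1780
G1 X39.7815 Y80.0361 F1780
G1 X19.6784 Y82.3768 F1780
M5
G00 X139.7028 Y28.8592
M4 S812
G1 X106.6191 Y145.0663 F999
M5
G00 X122.0021 Y28.5373
M4 S241
G1 X105.9601 Y47.3803 F2241
G1 X124.8031 Y63.4223 F2241
G1 X140.8451 Y44.5793 F2241
G1 X122.0021 Y28.5373 F2241
M5
G00 X0.0000 Y0.0000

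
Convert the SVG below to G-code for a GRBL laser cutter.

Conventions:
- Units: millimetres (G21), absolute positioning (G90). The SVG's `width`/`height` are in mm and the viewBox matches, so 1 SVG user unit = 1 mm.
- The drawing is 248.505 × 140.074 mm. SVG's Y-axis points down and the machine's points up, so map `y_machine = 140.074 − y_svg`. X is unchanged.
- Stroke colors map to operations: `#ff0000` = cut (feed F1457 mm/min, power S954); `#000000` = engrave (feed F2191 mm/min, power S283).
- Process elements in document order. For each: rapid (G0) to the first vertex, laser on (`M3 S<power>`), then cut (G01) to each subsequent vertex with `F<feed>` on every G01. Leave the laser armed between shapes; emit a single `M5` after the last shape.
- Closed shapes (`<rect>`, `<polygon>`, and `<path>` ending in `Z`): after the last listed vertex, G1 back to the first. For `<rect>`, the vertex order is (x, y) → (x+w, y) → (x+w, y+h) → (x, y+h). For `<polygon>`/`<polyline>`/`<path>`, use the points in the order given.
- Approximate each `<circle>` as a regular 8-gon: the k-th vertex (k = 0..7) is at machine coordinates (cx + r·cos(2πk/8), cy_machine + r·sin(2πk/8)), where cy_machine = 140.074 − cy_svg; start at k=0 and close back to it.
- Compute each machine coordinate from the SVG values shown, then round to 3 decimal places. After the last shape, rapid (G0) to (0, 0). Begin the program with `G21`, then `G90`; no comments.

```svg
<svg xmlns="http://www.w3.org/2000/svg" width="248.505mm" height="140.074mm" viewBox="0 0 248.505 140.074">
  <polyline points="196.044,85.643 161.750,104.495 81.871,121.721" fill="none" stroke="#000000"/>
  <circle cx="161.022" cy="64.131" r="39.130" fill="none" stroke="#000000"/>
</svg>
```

1 u = 1 mm; y_m = 140.074 − y.

[1] `<polyline>` open polyline, #000000→engrave S283 F2191: (196.044,54.431) → (161.750,35.579) → (81.871,18.353)

[2] `<circle>` circle, #000000→engrave S283 F2191: (200.152,75.943) → (188.691,103.612) → (161.022,115.073) → (133.353,103.612) → (121.892,75.943) → (133.353,48.274) → (161.022,36.813) → (188.691,48.274) → (200.152,75.943) (closed)

G21
G90
G0 X196.044 Y54.431
M3 S283
G01 X161.750 Y35.579 F2191
G01 X81.871 Y18.353 F2191
G0 X200.152 Y75.943
M3 S283
G01 X188.691 Y103.612 F2191
G01 X161.022 Y115.073 F2191
G01 X133.353 Y103.612 F2191
G01 X121.892 Y75.943 F2191
G01 X133.353 Y48.274 F2191
G01 X161.022 Y36.813 F2191
G01 X188.691 Y48.274 F2191
G01 X200.152 Y75.943 F2191
M5
G0 X0.000 Y0.000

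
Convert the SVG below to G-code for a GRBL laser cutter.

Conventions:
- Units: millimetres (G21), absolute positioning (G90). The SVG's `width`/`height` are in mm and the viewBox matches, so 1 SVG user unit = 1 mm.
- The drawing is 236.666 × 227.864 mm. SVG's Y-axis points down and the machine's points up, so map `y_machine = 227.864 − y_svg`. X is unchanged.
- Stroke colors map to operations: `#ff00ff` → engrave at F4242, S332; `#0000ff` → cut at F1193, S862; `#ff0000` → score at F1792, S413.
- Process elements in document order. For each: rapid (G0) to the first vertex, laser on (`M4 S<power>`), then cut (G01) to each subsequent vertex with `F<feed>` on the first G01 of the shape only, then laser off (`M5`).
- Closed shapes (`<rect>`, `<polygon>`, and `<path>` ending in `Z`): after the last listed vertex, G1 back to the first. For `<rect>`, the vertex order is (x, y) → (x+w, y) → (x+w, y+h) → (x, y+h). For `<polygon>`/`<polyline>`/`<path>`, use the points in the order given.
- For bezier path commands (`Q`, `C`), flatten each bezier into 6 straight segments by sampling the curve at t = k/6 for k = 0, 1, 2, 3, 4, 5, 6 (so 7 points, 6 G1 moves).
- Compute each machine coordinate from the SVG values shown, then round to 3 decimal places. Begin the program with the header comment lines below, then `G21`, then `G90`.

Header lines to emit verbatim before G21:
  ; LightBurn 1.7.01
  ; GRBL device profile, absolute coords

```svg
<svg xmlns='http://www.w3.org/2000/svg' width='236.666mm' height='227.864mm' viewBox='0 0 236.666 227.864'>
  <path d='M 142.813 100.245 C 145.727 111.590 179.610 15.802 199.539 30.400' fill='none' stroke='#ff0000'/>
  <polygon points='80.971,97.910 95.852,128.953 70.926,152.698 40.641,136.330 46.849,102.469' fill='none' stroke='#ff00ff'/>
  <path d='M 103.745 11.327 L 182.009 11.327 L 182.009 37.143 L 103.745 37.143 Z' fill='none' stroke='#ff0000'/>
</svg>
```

; LightBurn 1.7.01
; GRBL device profile, absolute coords
G21
G90
G0 X142.813 Y127.619
M4 S413
G01 X146.643 Y129.867 F1792
G01 X154.386 Y143.929
G01 X164.795 Y163.761
G01 X176.622 Y183.323
G01 X188.620 Y196.571
G01 X199.539 Y197.464
M5
G0 X80.971 Y129.954
M4 S332
G01 X95.852 Y98.911 F4242
G01 X70.926 Y75.166
G01 X40.641 Y91.534
G01 X46.849 Y125.395
G01 X80.971 Y129.954
M5
G0 X103.745 Y216.537
M4 S413
G01 X182.009 Y216.537 F1792
G01 X182.009 Y190.721
G01 X103.745 Y190.721
G01 X103.745 Y216.537
M5

Since the viewBox matches the mm dimensions, user units are millimetres directly. The only transform is the Y-flip y_m = 227.864 − y_svg.

Shape 1 is a cubic bezier drawn with `<path>`. Its stroke #ff0000 means score at S413, F1792. After flipping Y the toolpath is (142.813,127.619) → (146.643,129.867) → (154.386,143.929) → (164.795,163.761) → (176.622,183.323) → (188.620,196.571) → (199.539,197.464).

Shape 2 is a regular polygon drawn with `<polygon>`. Its stroke #ff00ff means engrave at S332, F4242. After flipping Y the toolpath is (80.971,129.954) → (95.852,98.911) → (70.926,75.166) → (40.641,91.534) → (46.849,125.395) → (80.971,129.954), returning to the start.

Shape 3 is a rectangle drawn with `<path>`. Its stroke #ff0000 means score at S413, F1792. After flipping Y the toolpath is (103.745,216.537) → (182.009,216.537) → (182.009,190.721) → (103.745,190.721) → (103.745,216.537), returning to the start.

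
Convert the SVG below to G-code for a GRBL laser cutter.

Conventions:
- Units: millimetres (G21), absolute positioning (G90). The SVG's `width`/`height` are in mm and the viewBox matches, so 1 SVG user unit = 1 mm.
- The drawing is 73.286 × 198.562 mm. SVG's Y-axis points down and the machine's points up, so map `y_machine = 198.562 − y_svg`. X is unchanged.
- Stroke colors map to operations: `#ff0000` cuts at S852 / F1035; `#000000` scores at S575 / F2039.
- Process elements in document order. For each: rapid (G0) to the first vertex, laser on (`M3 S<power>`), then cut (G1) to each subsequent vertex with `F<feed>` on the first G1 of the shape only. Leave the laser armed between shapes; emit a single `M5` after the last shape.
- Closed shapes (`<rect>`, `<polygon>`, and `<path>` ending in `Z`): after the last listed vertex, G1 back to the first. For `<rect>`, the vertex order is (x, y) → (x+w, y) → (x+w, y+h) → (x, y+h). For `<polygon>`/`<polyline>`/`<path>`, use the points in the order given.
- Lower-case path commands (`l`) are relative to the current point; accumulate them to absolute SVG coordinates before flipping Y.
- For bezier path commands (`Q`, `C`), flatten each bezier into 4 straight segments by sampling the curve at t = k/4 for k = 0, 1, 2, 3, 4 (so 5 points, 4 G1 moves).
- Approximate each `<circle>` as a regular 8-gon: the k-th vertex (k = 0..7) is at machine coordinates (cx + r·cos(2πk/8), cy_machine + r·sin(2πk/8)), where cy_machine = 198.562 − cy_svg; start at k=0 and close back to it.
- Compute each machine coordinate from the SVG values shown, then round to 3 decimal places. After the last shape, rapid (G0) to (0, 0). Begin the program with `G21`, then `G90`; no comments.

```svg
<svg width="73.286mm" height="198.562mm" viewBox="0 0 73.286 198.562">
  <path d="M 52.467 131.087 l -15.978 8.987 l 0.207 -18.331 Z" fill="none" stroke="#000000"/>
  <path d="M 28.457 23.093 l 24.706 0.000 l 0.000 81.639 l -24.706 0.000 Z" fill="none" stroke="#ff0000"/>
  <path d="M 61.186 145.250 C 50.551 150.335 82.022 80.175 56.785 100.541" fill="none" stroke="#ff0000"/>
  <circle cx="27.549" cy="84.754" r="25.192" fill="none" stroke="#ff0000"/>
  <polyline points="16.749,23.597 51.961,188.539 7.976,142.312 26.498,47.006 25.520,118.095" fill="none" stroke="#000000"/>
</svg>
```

G21
G90
G0 X52.467 Y67.475
M3 S575
G1 X36.489 Y58.488 F2039
G1 X36.696 Y76.819
G1 X52.467 Y67.475
G0 X28.457 Y175.469
M3 S852
G1 X53.163 Y175.469 F1035
G1 X53.163 Y93.830
G1 X28.457 Y93.830
G1 X28.457 Y175.469
G0 X61.186 Y53.312
M3 S852
G1 X59.561 Y61.017 F1035
G1 X64.461 Y81.397
G1 X66.624 Y98.912
G1 X56.785 Y98.021
G0 X52.741 Y113.808
M3 S852
G1 X45.362 Y131.621 F1035
G1 X27.549 Y139.000
G1 X9.736 Y131.621
G1 X2.357 Y113.808
G1 X9.736 Y95.995
G1 X27.549 Y88.616
G1 X45.362 Y95.995
G1 X52.741 Y113.808
G0 X16.749 Y174.965
M3 S575
G1 X51.961 Y10.023 F2039
G1 X7.976 Y56.250
G1 X26.498 Y151.556
G1 X25.520 Y80.467
M5
G0 X0.000 Y0.000

viewBox `0 0 73.286 198.562` with mm width/height → 1 unit = 1 mm. Flip: y_m = 198.562 − y_svg.

**Shape 1** — `<path>` regular polygon, stroke `#000000` → score (S575, F2039). Machine vertices: (52.467,67.475) → (36.489,58.488) → (36.696,76.819) → (52.467,67.475). Closed: final G1 returns to the first vertex.

**Shape 2** — `<path>` rectangle, stroke `#ff0000` → cut (S852, F1035). Machine vertices: (28.457,175.469) → (53.163,175.469) → (53.163,93.830) → (28.457,93.830) → (28.457,175.469). Closed: final G1 returns to the first vertex.

**Shape 3** — `<path>` cubic bezier, stroke `#ff0000` → cut (S852, F1035). Control points (SVG): P0=(61.186,145.250), P1=(50.551,150.335), P2=(82.022,80.175), P3=(56.785,100.541); sampled at t=k/4. Machine vertices: (61.186,53.312) → (59.561,61.017) → (64.461,81.397) → (66.624,98.912) → (56.785,98.021). Open path.

**Shape 4** — `<circle>` circle, stroke `#ff0000` → cut (S852, F1035). Machine vertices: (52.741,113.808) → (45.362,131.621) → (27.549,139.000) → (9.736,131.621) → (2.357,113.808) → (9.736,95.995) → (27.549,88.616) → (45.362,95.995) → (52.741,113.808). Closed: final G1 returns to the first vertex.

**Shape 5** — `<polyline>` open polyline, stroke `#000000` → score (S575, F2039). Machine vertices: (16.749,174.965) → (51.961,10.023) → (7.976,56.250) → (26.498,151.556) → (25.520,80.467). Open path.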